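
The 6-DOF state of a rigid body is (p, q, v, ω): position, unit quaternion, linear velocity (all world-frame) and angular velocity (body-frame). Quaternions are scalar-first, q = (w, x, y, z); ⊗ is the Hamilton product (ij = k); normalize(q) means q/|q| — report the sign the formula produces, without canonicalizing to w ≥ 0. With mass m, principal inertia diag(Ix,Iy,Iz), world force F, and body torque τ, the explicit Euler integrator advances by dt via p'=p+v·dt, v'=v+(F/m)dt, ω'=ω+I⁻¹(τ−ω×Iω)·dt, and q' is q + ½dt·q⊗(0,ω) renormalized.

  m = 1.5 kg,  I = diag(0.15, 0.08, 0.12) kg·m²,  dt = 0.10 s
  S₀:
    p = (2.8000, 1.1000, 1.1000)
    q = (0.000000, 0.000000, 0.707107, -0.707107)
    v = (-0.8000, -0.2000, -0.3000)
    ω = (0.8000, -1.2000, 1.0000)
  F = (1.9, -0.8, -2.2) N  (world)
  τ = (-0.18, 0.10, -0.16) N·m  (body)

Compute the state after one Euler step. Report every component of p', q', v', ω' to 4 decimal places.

p' = (2.7200, 1.0800, 1.0700)
q' = (0.0775, -0.0070, 0.6762, -0.7326)
v' = (-0.6733, -0.2533, -0.4467)
ω' = (0.7120, -1.1050, 0.8107)

new position p' = (2.7200, 1.0800, 1.0700)
new velocity v' = (-0.6733, -0.2533, -0.4467)
ω×(Iω) gyroscopic = (-0.0480, 0.0240, 0.0672)
(τ − ω×Iω)/I = (-0.8800, 0.9500, -1.8933)
new body rate ω' = (0.7120, -1.1050, 0.8107)
Hamilton product q⊗(0,ω) = (1.5556354, -0.1414214, -0.5656856, -0.5656856)
q' = normalize(q + ½dt·q⊗(0,ω)) = (0.0775, -0.0070, 0.6762, -0.7326)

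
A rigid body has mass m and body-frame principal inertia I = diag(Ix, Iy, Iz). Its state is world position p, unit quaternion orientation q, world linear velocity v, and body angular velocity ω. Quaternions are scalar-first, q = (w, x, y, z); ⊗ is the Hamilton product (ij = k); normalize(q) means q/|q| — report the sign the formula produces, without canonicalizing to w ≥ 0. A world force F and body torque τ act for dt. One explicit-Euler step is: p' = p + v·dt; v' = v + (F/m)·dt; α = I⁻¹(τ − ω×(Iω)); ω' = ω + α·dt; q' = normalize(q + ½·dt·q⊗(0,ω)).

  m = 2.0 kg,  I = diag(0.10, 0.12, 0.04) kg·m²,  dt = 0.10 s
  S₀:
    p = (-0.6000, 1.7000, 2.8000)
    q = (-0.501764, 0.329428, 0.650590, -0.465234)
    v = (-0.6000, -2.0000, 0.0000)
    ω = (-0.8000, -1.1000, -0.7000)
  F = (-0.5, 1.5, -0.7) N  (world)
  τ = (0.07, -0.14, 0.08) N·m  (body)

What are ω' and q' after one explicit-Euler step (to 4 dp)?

ω' = (-0.6684, -1.2447, -0.5440)
q' = (-0.4677, 0.3003, 0.7063, -0.4385)

precession coupling ω×(Iω) = (-0.0616, 0.0336, 0.0176)
α = I⁻¹(τ − ω×Iω) = (1.3160, -1.4467, 1.5600)
ω' = ω + α·dt = (-0.6684, -1.2447, -0.5440)
2q̇ = q⊗(0,ω) = (0.6535276, -0.5657592, 1.1547272, 0.5093360)
q + ½dt·q⊗(0,ω), renormalized = (-0.4677, 0.3003, 0.7063, -0.4385)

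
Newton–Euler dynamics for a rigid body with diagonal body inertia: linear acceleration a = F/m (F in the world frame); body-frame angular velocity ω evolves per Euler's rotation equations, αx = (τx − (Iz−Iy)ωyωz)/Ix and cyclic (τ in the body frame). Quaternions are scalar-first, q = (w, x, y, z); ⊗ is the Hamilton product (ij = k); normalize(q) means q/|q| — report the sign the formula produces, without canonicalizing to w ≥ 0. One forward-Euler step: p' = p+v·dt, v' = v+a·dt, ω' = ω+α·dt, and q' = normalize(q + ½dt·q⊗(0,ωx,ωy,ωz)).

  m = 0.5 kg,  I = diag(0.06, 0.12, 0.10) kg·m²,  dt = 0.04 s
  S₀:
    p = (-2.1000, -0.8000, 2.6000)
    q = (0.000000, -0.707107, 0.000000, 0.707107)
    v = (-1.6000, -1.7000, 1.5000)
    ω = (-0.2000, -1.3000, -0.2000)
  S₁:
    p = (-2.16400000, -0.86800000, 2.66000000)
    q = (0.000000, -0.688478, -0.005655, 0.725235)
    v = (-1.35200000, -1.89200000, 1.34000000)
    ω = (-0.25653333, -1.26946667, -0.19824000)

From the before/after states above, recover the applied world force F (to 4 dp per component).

F = (3.1000, -2.4000, -2.0000)

v₁ − v₀ = (0.24800000, -0.19200000, -0.16000000)
applied force F = (3.1000, -2.4000, -2.0000)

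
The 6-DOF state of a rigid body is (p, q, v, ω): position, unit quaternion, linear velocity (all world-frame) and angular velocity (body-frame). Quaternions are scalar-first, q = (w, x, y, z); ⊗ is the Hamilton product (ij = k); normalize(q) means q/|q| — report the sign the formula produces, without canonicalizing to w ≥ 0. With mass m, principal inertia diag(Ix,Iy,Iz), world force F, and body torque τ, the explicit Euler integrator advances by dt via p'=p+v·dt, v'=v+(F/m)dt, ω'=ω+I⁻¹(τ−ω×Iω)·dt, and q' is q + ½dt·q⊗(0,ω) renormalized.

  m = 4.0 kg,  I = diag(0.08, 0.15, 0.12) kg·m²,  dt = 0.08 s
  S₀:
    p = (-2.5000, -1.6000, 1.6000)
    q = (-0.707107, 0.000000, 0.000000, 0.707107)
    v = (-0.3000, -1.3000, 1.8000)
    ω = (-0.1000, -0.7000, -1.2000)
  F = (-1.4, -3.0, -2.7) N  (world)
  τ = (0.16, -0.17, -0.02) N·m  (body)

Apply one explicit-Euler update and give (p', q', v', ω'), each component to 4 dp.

p' = (-2.5240, -1.7040, 1.7440)
q' = (-0.6721, 0.0226, 0.0169, 0.7399)
v' = (-0.3280, -1.3600, 1.7460)
ω' = (0.0852, -0.7881, -1.2166)

ω×(Iω) gyroscopic = (-0.0252, -0.0048, 0.0049)
α = I⁻¹(τ − ω×Iω) = (2.3150, -1.1013, -0.2075)
ω + α·dt = (0.0852, -0.7881, -1.2166)
q⊗(0,ω) = (0.8485284, 0.5656856, 0.4242642, 0.8485284)
q' = normalize(q + ½dt·q⊗(0,ω)) = (-0.6721, 0.0226, 0.0169, 0.7399)
p + v·dt = (-2.5240, -1.7040, 1.7440)
v' = v + a·dt = (-0.3280, -1.3600, 1.7460)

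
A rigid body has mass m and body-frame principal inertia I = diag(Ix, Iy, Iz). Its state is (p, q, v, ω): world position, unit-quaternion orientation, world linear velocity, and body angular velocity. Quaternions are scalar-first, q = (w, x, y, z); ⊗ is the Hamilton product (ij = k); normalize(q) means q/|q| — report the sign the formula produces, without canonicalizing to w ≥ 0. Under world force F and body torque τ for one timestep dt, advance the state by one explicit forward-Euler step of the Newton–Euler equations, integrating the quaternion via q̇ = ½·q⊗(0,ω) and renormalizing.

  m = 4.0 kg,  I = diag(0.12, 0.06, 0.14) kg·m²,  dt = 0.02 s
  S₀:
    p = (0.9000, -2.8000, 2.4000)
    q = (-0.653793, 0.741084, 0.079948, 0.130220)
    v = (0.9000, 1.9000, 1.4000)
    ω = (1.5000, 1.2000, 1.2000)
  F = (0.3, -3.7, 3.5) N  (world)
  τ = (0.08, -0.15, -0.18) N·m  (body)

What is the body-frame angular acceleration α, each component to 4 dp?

α = (-0.2933, -1.9000, -0.5143)

precession coupling ω×(Iω) = (0.1152, -0.0360, -0.1080)
angular accel α = (-0.2933, -1.9000, -0.5143)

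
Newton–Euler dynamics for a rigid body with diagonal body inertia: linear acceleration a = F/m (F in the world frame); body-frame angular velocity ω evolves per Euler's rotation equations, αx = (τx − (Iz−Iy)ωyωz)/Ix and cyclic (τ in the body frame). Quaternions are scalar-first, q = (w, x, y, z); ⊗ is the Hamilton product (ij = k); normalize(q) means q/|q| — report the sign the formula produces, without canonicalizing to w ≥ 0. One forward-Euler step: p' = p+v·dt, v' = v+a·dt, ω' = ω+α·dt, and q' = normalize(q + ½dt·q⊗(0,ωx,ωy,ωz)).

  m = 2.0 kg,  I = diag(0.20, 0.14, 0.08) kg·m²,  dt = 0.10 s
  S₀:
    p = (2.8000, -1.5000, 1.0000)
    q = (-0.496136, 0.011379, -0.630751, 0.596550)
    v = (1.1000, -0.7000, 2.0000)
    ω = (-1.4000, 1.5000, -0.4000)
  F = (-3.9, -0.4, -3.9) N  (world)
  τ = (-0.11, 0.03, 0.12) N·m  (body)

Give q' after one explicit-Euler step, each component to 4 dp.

Hamilton product q⊗(0,ω) = (1.2006771, 0.0520658, -1.5748224, -0.6675285)
updated quaternion q' = (-0.4337, 0.0139, -0.7056, 0.5601)

q' = (-0.4337, 0.0139, -0.7056, 0.5601)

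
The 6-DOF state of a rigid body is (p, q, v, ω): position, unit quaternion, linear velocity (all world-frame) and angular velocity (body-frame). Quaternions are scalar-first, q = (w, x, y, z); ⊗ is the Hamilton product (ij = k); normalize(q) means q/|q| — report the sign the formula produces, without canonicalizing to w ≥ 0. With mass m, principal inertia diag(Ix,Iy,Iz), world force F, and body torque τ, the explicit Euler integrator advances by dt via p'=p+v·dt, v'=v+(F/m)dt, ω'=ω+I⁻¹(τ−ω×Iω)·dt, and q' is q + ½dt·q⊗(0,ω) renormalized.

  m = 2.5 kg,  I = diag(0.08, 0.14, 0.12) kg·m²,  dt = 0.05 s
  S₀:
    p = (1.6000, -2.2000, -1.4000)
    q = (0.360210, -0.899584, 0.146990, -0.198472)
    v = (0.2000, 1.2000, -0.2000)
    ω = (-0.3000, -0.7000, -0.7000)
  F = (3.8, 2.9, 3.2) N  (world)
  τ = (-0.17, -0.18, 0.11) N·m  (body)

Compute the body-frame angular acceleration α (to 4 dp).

α = (-2.0025, -1.2257, 0.8117)

gyro term ω×Iω = (-0.0098, -0.0084, 0.0126)
(τ − ω×Iω)/I = (-2.0025, -1.2257, 0.8117)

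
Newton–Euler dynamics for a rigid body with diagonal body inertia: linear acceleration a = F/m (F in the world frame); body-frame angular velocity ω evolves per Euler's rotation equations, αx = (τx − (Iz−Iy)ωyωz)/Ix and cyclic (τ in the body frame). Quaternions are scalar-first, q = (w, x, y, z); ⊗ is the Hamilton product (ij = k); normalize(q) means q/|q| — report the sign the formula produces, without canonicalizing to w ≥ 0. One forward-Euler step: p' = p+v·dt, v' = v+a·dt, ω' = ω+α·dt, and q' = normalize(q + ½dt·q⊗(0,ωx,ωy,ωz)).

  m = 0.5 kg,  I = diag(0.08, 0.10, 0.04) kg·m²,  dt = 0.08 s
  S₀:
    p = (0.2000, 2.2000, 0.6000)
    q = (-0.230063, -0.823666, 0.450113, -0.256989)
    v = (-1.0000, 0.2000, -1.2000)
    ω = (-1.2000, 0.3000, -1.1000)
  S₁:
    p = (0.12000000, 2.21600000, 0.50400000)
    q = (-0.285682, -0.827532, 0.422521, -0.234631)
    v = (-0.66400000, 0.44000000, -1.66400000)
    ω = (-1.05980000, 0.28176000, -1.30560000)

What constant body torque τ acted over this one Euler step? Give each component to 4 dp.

Δω = ω₁−ω₀ = (0.14020000, -0.01824000, -0.20560000)
gyro term ω₀×Iω₀ = (0.0198, 0.0528, -0.0072)
τ = I·(Δω/dt) + ω₀×(Iω₀) = (0.1600, 0.0300, -0.1100)

τ = (0.1600, 0.0300, -0.1100)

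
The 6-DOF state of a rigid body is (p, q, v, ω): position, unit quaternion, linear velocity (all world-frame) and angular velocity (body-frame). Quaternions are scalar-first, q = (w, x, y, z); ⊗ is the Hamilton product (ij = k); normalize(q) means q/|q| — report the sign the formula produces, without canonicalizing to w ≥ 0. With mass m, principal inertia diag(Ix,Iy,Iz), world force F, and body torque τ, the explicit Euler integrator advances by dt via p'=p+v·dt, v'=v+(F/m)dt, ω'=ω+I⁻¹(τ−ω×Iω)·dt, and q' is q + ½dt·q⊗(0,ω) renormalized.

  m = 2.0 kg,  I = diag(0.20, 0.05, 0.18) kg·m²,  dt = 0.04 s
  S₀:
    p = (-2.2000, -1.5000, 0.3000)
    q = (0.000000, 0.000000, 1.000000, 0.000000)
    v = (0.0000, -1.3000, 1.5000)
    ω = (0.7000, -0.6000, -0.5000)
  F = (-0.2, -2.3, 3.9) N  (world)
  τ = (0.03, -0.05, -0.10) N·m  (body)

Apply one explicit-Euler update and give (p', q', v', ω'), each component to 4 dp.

new position p' = (-2.2000, -1.5520, 0.3600)
new velocity v' = (-0.0040, -1.3460, 1.5780)
ω×(Iω) gyroscopic = (0.0390, -0.0070, 0.0630)
α = I⁻¹(τ − ω×Iω) = (-0.0450, -0.8600, -0.9056)
new body rate ω' = (0.6982, -0.6344, -0.5362)
2q̇ = q⊗(0,ω) = (0.6000000, -0.5000000, 0.0000000, -0.7000000)
q' = normalize(q + ½dt·q⊗(0,ω)) = (0.0120, -0.0100, 0.9998, -0.0140)

p' = (-2.2000, -1.5520, 0.3600)
q' = (0.0120, -0.0100, 0.9998, -0.0140)
v' = (-0.0040, -1.3460, 1.5780)
ω' = (0.6982, -0.6344, -0.5362)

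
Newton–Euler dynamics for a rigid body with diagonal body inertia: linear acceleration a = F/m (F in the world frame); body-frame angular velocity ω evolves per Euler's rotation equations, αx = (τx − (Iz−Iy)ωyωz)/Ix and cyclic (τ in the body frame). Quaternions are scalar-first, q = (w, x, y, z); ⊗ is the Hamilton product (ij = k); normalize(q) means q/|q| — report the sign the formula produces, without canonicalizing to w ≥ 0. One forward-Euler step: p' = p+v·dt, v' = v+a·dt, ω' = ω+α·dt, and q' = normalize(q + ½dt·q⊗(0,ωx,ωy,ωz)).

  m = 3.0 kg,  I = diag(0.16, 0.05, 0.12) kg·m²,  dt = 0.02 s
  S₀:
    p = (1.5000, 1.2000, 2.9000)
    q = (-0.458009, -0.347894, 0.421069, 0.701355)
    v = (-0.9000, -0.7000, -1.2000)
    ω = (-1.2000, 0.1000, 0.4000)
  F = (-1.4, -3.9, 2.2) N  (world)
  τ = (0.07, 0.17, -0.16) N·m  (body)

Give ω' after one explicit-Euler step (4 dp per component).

ω' = (-1.1916, 0.1757, 0.3711)

angular accel α = (0.4200, 3.7840, -1.4433)
new body rate ω' = (-1.1916, 0.1757, 0.3711)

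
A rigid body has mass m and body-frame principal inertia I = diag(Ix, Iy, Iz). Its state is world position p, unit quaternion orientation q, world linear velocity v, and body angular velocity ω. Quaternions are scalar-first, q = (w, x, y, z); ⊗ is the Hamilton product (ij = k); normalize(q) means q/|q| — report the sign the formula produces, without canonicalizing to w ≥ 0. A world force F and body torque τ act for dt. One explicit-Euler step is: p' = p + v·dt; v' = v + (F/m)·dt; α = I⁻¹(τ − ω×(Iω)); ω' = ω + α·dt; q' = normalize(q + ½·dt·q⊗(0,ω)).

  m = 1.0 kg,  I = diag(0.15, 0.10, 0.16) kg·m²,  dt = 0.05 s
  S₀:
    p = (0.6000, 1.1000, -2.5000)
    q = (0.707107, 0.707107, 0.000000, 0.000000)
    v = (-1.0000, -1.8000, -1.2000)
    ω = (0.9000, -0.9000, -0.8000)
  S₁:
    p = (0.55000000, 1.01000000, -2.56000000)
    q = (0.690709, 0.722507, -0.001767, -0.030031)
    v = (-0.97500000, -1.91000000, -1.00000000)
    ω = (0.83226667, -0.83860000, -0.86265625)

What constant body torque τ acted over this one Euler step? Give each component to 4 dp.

ω₁ − ω₀ = (-0.06773333, 0.06140000, -0.06265625)
τ = I·(Δω/dt) + ω₀×(Iω₀) = (-0.1600, 0.1300, -0.1600)

τ = (-0.1600, 0.1300, -0.1600)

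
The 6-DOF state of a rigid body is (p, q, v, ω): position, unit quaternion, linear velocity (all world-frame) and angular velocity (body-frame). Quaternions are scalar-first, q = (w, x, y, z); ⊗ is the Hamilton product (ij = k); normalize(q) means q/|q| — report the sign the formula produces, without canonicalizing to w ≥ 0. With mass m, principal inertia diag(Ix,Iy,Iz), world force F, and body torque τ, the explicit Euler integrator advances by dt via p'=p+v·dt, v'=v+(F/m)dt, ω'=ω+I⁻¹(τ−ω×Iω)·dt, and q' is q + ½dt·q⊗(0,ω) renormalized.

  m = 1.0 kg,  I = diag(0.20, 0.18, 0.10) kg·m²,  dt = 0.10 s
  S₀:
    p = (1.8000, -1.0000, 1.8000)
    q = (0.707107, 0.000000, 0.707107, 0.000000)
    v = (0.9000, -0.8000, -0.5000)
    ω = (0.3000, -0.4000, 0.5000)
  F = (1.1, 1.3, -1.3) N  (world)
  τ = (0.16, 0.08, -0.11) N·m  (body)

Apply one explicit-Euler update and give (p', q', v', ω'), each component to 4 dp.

precession coupling ω×(Iω) = (0.0160, 0.0150, 0.0024)
angular accel α = (0.7200, 0.3611, -1.1240)
new body rate ω' = (0.3720, -0.3639, 0.3876)
Hamilton product q⊗(0,ω) = (0.2828428, 0.5656856, -0.2828428, 0.1414214)
q + ½dt·q⊗(0,ω), renormalized = (0.7208, 0.0283, 0.6925, 0.0071)
a = F/m = (1.1000, 1.3000, -1.3000)
p' = p + v·dt = (1.8900, -1.0800, 1.7500)
new velocity v' = (1.0100, -0.6700, -0.6300)

p' = (1.8900, -1.0800, 1.7500)
q' = (0.7208, 0.0283, 0.6925, 0.0071)
v' = (1.0100, -0.6700, -0.6300)
ω' = (0.3720, -0.3639, 0.3876)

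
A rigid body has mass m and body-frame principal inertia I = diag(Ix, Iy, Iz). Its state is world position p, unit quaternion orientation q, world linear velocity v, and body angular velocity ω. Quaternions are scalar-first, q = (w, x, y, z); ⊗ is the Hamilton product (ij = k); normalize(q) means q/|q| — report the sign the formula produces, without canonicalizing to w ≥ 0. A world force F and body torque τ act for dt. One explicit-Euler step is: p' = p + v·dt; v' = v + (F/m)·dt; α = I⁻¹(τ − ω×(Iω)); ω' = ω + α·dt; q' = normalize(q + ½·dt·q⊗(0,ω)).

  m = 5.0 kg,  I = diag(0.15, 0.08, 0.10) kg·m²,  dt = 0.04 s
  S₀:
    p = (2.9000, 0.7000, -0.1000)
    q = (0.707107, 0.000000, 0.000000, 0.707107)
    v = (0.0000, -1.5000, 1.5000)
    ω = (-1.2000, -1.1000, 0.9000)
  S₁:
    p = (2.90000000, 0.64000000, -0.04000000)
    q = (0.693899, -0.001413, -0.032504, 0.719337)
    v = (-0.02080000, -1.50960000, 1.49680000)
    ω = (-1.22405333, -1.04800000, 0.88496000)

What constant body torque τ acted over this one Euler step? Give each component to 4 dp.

τ = (-0.1100, 0.0500, -0.1300)

Δω = ω₁−ω₀ = (-0.02405333, 0.05200000, -0.01504000)
precession coupling = (-0.0198, -0.0540, -0.0924)
I·α + gyro = (-0.1100, 0.0500, -0.1300)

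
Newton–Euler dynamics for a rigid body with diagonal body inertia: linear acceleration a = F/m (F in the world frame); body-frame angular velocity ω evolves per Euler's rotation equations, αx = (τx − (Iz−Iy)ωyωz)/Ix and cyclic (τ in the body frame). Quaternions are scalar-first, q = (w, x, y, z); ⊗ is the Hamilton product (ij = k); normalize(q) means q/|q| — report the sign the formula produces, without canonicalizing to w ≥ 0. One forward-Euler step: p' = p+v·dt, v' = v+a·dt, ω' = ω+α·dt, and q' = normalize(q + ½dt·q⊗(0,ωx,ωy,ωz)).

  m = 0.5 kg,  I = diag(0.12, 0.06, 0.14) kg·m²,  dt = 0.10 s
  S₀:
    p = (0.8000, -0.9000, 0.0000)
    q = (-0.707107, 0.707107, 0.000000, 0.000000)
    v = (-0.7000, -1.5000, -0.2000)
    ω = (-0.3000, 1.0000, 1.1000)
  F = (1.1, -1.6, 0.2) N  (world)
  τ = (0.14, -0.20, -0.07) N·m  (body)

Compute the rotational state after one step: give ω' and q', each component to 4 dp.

α = I⁻¹(τ − ω×Iω) = (0.4333, -3.4433, -0.6286)
ω' = ω + α·dt = (-0.2567, 0.6557, 1.0371)
2q̇ = q⊗(0,ω) = (0.2121321, 0.2121321, -1.4849247, -0.0707107)
q' = normalize(q + ½dt·q⊗(0,ω)) = (-0.6945, 0.7157, -0.0740, -0.0035)

ω' = (-0.2567, 0.6557, 1.0371)
q' = (-0.6945, 0.7157, -0.0740, -0.0035)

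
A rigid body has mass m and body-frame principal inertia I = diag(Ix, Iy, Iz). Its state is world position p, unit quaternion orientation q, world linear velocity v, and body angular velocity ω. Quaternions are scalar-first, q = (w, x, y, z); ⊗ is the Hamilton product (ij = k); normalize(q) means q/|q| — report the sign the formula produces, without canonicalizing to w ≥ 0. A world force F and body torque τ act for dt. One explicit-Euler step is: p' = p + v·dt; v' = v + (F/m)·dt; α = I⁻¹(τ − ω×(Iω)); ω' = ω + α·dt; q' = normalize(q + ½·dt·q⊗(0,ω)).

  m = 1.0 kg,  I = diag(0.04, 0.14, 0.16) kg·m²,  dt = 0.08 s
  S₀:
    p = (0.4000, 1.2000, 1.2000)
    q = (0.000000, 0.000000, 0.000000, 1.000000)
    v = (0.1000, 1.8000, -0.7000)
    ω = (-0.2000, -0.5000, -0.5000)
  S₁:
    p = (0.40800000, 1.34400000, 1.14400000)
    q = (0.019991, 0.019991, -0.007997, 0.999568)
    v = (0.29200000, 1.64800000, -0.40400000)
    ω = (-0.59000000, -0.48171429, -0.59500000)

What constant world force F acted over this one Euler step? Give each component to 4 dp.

F = (2.4000, -1.9000, 3.7000)

Δv = v₁−v₀ = (0.19200000, -0.15200000, 0.29600000)
m·(v₁−v₀)/dt = (2.4000, -1.9000, 3.7000)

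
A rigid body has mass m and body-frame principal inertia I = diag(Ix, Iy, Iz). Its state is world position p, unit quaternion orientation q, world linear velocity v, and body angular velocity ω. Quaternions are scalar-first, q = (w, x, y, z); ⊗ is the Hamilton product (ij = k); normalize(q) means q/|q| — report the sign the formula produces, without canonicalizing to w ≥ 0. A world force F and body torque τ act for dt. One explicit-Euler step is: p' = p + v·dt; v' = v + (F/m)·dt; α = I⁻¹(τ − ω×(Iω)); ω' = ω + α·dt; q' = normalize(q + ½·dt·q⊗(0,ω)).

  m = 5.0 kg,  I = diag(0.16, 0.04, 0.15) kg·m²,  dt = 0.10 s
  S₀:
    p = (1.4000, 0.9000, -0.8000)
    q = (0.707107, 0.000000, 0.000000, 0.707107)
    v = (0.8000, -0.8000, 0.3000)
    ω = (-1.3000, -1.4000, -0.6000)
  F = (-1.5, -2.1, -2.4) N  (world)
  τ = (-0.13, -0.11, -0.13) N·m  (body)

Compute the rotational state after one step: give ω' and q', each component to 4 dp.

ω' = (-1.4390, -1.6945, -0.5411)
q' = (0.7247, 0.0035, -0.0950, 0.6825)

(τ − ω×Iω)/I = (-1.3900, -2.9450, 0.5893)
ω + α·dt = (-1.4390, -1.6945, -0.5411)
q⊗(0,ω) = (0.4242642, 0.0707107, -1.9091889, -0.4242642)
q + ½dt·q⊗(0,ω), renormalized = (0.7247, 0.0035, -0.0950, 0.6825)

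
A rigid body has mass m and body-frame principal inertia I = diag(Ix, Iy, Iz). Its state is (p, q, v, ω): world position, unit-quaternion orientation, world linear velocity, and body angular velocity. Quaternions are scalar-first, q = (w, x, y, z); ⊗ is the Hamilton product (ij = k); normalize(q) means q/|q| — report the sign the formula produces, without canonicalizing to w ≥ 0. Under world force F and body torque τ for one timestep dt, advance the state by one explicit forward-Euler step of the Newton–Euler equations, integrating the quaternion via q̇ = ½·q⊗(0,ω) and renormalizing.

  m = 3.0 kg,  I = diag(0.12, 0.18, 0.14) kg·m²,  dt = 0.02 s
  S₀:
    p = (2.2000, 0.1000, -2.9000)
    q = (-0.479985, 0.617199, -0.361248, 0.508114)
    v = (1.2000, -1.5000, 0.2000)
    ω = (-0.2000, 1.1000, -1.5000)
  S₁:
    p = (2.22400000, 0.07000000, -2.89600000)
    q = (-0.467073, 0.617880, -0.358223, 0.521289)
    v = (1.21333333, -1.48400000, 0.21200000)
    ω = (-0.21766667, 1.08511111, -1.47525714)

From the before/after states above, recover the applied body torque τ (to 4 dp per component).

Δω = ω₁−ω₀ = (-0.01766667, -0.01488889, 0.02474286)
I·α + gyro = (-0.0400, -0.1400, 0.1600)

τ = (-0.0400, -0.1400, 0.1600)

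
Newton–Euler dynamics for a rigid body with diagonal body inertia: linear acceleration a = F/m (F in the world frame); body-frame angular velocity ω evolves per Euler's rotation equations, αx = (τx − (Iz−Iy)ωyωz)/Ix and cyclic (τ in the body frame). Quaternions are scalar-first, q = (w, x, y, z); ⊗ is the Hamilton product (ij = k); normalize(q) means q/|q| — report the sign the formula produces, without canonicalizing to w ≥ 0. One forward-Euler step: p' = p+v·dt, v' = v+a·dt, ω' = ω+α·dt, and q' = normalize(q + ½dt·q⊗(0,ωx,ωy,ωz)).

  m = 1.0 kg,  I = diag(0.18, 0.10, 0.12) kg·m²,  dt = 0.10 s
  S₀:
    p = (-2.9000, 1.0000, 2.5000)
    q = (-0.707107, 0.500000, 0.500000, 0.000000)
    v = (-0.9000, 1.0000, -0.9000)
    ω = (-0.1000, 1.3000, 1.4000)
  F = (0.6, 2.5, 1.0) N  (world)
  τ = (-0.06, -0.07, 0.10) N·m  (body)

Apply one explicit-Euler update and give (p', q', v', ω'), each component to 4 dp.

a = F/m = (0.6000, 2.5000, 1.0000)
new position p' = (-2.9900, 1.1000, 2.4100)
new velocity v' = (-0.8400, 1.2500, -0.8000)
gyro term ω×Iω = (0.0364, -0.0084, 0.0104)
α = I⁻¹(τ − ω×Iω) = (-0.5356, -0.6160, 0.7467)
ω' = ω + α·dt = (-0.1536, 1.2384, 1.4747)
2q̇ = q⊗(0,ω) = (-0.6000000, 0.7707107, -1.6192391, -0.2899498)
q + ½dt·q⊗(0,ω), renormalized = (-0.7338, 0.5361, 0.4171, -0.0144)

p' = (-2.9900, 1.1000, 2.4100)
q' = (-0.7338, 0.5361, 0.4171, -0.0144)
v' = (-0.8400, 1.2500, -0.8000)
ω' = (-0.1536, 1.2384, 1.4747)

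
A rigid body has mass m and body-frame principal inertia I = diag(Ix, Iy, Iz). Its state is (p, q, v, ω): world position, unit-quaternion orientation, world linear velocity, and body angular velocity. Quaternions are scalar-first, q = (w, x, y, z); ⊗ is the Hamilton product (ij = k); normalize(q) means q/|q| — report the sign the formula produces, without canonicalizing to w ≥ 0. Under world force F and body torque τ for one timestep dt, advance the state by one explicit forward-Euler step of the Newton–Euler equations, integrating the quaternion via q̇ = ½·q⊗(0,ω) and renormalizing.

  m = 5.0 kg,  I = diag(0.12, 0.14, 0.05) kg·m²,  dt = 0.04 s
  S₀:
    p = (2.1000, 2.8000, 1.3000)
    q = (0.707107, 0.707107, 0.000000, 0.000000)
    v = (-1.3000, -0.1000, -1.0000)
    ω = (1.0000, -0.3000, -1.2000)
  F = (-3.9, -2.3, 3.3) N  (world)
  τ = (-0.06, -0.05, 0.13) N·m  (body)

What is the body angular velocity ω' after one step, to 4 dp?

(τ − ω×Iω)/I = (-0.2300, 0.2429, 2.7200)
ω + α·dt = (0.9908, -0.2903, -1.0912)

ω' = (0.9908, -0.2903, -1.0912)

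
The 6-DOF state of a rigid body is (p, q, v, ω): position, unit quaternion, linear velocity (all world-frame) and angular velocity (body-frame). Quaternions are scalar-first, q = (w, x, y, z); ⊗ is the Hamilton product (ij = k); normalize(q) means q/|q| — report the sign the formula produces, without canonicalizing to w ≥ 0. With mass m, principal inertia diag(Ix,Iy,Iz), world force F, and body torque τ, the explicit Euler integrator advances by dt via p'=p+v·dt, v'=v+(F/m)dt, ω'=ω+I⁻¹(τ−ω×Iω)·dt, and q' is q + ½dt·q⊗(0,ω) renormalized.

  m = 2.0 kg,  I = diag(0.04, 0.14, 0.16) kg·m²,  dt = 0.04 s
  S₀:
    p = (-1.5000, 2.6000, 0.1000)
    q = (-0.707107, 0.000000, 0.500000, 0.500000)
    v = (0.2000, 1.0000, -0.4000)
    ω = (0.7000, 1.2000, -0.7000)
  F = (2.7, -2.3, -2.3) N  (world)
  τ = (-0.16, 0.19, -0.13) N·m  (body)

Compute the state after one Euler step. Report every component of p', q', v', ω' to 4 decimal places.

gyro term ω×Iω = (-0.0168, 0.0588, 0.0840)
α = I⁻¹(τ − ω×Iω) = (-3.5800, 0.9371, -1.3375)
ω + α·dt = (0.5568, 1.2375, -0.7535)
2q̇ = q⊗(0,ω) = (-0.2500000, -1.4449749, -0.4985284, 0.1449749)
q' = normalize(q + ½dt·q⊗(0,ω)) = (-0.7118, -0.0289, 0.4898, 0.5027)
new position p' = (-1.4920, 2.6400, 0.0840)
v + (F/m)dt = (0.2540, 0.9540, -0.4460)

p' = (-1.4920, 2.6400, 0.0840)
q' = (-0.7118, -0.0289, 0.4898, 0.5027)
v' = (0.2540, 0.9540, -0.4460)
ω' = (0.5568, 1.2375, -0.7535)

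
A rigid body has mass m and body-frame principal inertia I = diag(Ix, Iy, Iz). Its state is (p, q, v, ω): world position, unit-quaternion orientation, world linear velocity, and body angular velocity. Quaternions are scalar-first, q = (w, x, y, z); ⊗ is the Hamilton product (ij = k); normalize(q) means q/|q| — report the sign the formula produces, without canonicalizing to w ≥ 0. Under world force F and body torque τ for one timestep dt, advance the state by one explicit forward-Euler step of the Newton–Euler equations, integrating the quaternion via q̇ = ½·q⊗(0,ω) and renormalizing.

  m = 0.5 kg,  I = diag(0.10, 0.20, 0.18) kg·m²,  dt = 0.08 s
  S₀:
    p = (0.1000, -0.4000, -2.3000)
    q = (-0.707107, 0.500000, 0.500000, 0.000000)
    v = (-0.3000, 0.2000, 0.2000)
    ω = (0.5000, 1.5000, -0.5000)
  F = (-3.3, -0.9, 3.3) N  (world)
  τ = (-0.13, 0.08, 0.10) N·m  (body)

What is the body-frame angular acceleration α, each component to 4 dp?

gyro term ω×Iω = (0.0150, 0.0200, 0.0750)
α = I⁻¹(τ − ω×Iω) = (-1.4500, 0.3000, 0.1389)

α = (-1.4500, 0.3000, 0.1389)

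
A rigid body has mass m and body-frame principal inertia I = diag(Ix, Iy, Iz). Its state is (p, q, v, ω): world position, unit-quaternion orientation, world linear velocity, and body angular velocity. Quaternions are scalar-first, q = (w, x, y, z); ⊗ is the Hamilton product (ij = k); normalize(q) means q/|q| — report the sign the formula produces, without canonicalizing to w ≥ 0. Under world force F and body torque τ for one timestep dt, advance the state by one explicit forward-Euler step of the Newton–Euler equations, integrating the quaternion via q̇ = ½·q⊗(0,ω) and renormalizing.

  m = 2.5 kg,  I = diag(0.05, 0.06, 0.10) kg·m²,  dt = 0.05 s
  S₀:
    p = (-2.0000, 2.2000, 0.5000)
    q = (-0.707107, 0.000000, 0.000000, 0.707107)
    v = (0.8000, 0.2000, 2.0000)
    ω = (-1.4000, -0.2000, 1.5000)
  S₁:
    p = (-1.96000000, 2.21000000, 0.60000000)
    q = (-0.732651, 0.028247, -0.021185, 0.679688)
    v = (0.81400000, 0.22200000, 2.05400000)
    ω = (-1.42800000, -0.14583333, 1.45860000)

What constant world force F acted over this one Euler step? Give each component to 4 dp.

v₁ − v₀ = (0.01400000, 0.02200000, 0.05400000)
m·(v₁−v₀)/dt = (0.7000, 1.1000, 2.7000)

F = (0.7000, 1.1000, 2.7000)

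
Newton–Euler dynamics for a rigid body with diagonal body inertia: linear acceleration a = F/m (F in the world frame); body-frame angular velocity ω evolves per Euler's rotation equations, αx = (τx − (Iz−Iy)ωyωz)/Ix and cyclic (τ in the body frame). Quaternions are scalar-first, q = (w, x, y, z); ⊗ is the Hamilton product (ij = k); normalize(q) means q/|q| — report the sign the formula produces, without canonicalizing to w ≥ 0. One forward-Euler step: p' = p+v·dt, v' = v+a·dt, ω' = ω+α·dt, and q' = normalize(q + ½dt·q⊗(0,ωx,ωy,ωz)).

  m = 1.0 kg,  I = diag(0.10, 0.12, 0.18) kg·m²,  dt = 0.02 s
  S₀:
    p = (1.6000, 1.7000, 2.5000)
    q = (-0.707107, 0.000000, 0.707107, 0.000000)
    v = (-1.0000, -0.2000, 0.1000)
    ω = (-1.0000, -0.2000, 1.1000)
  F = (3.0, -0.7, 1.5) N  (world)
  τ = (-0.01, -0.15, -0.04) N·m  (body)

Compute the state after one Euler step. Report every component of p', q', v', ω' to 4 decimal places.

a = (3.0000, -0.7000, 1.5000)
p + v·dt = (1.5800, 1.6960, 2.5020)
new velocity v' = (-0.9400, -0.2140, 0.1300)
(τ − ω×Iω)/I = (0.0320, -1.9833, -0.2444)
ω + α·dt = (-0.9994, -0.2397, 1.0951)
Hamilton product q⊗(0,ω) = (0.1414214, 1.4849247, 0.1414214, -0.0707107)
updated quaternion q' = (-0.7056, 0.0148, 0.7084, -0.0007)

p' = (1.5800, 1.6960, 2.5020)
q' = (-0.7056, 0.0148, 0.7084, -0.0007)
v' = (-0.9400, -0.2140, 0.1300)
ω' = (-0.9994, -0.2397, 1.0951)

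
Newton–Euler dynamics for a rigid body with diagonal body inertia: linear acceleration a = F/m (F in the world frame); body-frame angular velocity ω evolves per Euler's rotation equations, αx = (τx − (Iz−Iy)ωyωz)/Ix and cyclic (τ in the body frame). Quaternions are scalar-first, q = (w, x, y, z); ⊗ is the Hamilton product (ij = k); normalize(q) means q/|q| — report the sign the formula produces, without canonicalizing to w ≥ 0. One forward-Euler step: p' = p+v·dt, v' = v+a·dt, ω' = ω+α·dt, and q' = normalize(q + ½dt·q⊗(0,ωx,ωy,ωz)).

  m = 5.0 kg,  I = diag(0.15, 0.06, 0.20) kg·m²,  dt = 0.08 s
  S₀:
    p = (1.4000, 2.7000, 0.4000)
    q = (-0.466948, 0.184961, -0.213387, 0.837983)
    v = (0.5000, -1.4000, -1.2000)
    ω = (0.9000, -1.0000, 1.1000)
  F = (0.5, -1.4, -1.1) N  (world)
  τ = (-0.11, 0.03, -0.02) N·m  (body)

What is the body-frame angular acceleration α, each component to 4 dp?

precession coupling ω×(Iω) = (-0.1540, -0.0495, 0.0810)
angular accel α = (0.2933, 1.3250, -0.5050)

α = (0.2933, 1.3250, -0.5050)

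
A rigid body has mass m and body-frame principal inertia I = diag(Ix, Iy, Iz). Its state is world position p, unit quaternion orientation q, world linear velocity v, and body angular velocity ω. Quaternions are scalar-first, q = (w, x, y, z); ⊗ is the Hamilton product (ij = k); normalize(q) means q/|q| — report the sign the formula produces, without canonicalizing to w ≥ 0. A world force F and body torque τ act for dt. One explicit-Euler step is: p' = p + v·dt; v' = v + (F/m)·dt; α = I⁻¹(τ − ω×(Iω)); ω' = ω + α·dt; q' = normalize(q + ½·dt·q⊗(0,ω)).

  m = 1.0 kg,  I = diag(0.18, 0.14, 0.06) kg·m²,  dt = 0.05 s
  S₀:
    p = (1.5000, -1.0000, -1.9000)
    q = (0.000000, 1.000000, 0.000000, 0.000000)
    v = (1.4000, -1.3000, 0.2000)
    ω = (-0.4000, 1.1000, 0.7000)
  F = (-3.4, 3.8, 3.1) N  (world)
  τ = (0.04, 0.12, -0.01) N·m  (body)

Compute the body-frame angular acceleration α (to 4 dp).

α = (0.5644, 1.0971, -0.4600)

precession coupling ω×(Iω) = (-0.0616, -0.0336, 0.0176)
angular accel α = (0.5644, 1.0971, -0.4600)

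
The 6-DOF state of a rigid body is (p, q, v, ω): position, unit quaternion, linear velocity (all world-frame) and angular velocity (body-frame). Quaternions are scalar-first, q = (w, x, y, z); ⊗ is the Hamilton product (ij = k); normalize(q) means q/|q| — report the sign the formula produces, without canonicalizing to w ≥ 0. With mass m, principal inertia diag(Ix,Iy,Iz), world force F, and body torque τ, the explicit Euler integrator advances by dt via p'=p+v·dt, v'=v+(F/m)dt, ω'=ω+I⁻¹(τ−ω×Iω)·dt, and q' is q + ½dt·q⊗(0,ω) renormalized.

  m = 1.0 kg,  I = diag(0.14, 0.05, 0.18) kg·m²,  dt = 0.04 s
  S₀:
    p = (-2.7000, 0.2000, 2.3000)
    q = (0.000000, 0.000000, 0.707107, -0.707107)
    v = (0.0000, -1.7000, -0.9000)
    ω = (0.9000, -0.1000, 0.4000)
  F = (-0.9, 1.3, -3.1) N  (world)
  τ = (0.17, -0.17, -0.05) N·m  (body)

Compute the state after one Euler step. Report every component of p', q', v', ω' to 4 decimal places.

(τ − ω×Iω)/I = (1.2514, -3.1120, -0.3228)
ω' = ω + α·dt = (0.9501, -0.2245, 0.3871)
2q̇ = q⊗(0,ω) = (0.3535535, 0.2121321, -0.6363963, -0.6363963)
updated quaternion q' = (0.0071, 0.0042, 0.6942, -0.7197)
a = (-0.9000, 1.3000, -3.1000)
p + v·dt = (-2.7000, 0.1320, 2.2640)
v + (F/m)dt = (-0.0360, -1.6480, -1.0240)

p' = (-2.7000, 0.1320, 2.2640)
q' = (0.0071, 0.0042, 0.6942, -0.7197)
v' = (-0.0360, -1.6480, -1.0240)
ω' = (0.9501, -0.2245, 0.3871)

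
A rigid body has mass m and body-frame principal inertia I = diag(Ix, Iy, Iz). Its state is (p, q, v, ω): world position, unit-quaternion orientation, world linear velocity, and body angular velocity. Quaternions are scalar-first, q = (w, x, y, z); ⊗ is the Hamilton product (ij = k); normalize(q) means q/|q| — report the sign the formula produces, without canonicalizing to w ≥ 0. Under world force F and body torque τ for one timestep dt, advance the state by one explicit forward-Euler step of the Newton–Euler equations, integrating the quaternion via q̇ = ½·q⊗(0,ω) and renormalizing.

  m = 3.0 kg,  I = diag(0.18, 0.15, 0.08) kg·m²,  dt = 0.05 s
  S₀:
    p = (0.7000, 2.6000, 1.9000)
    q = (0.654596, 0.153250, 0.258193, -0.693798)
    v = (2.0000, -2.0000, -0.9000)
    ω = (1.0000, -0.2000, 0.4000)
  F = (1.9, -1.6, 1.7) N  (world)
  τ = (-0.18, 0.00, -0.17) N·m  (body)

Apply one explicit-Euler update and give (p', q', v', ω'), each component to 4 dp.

p' = (0.8000, 2.5000, 1.8550)
q' = (0.6587, 0.1687, 0.2360, -0.6942)
v' = (2.0317, -2.0267, -0.8717)
ω' = (0.9484, -0.2133, 0.2900)

a = F/m = (0.6333, -0.5333, 0.5667)
p' = p + v·dt = (0.8000, 2.5000, 1.8550)
v + (F/m)dt = (2.0317, -2.0267, -0.8717)
α = I⁻¹(τ − ω×Iω) = (-1.0311, -0.2667, -2.2000)
ω + α·dt = (0.9484, -0.2133, 0.2900)
2q̇ = q⊗(0,ω) = (0.1759078, 0.6191136, -0.8860172, -0.0270046)
updated quaternion q' = (0.6587, 0.1687, 0.2360, -0.6942)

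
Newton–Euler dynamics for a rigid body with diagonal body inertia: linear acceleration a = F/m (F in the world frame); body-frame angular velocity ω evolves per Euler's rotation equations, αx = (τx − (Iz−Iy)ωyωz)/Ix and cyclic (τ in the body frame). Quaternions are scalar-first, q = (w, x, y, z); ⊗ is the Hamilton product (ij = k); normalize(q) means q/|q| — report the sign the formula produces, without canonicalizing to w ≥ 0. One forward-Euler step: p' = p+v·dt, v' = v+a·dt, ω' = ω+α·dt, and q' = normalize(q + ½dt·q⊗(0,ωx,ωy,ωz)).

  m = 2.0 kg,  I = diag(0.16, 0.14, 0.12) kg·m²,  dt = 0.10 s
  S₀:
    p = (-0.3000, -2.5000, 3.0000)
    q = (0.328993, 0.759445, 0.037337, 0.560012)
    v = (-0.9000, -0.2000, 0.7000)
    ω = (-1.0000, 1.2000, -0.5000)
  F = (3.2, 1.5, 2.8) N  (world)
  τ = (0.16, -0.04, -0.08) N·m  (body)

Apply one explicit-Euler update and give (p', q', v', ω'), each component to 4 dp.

p' = (-0.3900, -2.5200, 3.0700)
q' = (0.3775, 0.7061, 0.0479, 0.5972)
v' = (-0.7400, -0.1250, 0.8400)
ω' = (-0.9075, 1.1571, -0.5867)

p' = p + v·dt = (-0.3900, -2.5200, 3.0700)
v' = v + a·dt = (-0.7400, -0.1250, 0.8400)
α = I⁻¹(τ − ω×Iω) = (0.9250, -0.4286, -0.8667)
ω + α·dt = (-0.9075, 1.1571, -0.5867)
Hamilton product q⊗(0,ω) = (0.9946466, -1.0196759, 0.2145021, 0.7841745)
updated quaternion q' = (0.3775, 0.7061, 0.0479, 0.5972)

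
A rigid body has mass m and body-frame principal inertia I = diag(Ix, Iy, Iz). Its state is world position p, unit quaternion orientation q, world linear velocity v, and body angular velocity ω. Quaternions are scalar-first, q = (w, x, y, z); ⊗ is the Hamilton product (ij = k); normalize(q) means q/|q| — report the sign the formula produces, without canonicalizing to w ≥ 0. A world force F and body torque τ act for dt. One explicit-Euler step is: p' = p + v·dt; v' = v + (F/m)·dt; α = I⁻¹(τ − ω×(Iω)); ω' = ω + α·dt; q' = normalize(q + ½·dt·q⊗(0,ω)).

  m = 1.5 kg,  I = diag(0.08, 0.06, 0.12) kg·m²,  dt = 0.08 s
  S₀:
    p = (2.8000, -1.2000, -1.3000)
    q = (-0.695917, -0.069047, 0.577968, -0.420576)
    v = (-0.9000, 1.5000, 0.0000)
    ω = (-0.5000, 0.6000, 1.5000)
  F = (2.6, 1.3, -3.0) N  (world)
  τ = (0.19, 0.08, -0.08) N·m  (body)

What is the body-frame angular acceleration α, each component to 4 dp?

ω×(Iω) gyroscopic = (0.0540, 0.0300, 0.0060)
α = I⁻¹(τ − ω×Iω) = (1.7000, 0.8333, -0.7167)

α = (1.7000, 0.8333, -0.7167)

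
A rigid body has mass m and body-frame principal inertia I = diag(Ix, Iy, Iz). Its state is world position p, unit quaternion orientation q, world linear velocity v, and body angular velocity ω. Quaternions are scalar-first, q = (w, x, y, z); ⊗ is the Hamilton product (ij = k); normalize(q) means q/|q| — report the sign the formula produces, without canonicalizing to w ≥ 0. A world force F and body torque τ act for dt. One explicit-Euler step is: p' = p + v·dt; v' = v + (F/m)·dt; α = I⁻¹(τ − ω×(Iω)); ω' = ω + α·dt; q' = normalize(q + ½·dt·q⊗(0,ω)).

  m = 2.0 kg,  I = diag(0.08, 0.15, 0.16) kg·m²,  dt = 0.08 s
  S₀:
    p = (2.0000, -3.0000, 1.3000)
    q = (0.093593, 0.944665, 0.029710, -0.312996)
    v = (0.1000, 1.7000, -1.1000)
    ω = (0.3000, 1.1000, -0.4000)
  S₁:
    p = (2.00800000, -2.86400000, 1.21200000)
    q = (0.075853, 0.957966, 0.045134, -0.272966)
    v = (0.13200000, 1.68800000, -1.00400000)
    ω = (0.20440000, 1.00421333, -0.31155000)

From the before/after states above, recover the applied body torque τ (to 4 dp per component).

Δω = ω₁−ω₀ = (-0.09560000, -0.09578667, 0.08845000)
gyro term ω₀×Iω₀ = (-0.0044, 0.0096, 0.0231)
applied torque τ = (-0.1000, -0.1700, 0.2000)

τ = (-0.1000, -0.1700, 0.2000)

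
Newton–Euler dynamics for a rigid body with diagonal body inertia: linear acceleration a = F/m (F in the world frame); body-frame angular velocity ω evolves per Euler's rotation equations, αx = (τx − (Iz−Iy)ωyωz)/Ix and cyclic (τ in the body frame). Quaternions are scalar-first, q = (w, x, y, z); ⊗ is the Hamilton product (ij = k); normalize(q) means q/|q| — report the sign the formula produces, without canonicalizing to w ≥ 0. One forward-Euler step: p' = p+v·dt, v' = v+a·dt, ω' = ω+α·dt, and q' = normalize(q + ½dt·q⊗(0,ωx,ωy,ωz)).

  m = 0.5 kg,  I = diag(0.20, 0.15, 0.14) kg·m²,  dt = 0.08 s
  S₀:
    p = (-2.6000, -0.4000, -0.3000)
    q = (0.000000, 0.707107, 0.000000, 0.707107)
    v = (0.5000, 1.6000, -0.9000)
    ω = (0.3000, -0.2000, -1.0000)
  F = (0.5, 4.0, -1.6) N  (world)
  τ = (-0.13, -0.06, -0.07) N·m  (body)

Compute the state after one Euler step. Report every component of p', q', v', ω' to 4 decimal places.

p' = (-2.5600, -0.2720, -0.3720)
q' = (0.0198, 0.7121, 0.0367, 0.7008)
v' = (0.5800, 2.2400, -1.1560)
ω' = (0.2488, -0.2224, -1.0417)

(τ − ω×Iω)/I = (-0.6400, -0.2800, -0.5214)
new body rate ω' = (0.2488, -0.2224, -1.0417)
2q̇ = q⊗(0,ω) = (0.4949749, 0.1414214, 0.9192391, -0.1414214)
q' = normalize(q + ½dt·q⊗(0,ω)) = (0.0198, 0.7121, 0.0367, 0.7008)
a = (1.0000, 8.0000, -3.2000)
new position p' = (-2.5600, -0.2720, -0.3720)
v' = v + a·dt = (0.5800, 2.2400, -1.1560)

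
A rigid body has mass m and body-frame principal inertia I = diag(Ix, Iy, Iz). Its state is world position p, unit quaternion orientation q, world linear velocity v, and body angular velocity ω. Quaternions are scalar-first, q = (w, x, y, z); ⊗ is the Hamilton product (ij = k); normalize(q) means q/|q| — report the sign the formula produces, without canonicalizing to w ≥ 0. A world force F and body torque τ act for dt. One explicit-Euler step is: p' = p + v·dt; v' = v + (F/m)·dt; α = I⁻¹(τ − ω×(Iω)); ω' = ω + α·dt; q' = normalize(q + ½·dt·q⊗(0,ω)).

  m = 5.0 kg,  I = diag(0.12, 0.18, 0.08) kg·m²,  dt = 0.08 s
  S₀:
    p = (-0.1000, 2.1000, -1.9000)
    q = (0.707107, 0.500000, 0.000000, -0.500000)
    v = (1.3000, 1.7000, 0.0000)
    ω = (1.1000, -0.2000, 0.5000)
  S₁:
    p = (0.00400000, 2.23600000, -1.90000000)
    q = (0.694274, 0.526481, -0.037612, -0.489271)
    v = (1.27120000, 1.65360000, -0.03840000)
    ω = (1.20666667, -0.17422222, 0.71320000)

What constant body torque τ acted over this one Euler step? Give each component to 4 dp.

τ = (0.1700, 0.0800, 0.2000)

Δω = ω₁−ω₀ = (0.10666667, 0.02577778, 0.21320000)
ω₀×(Iω₀) = (0.0100, 0.0220, -0.0132)
I·α + gyro = (0.1700, 0.0800, 0.2000)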